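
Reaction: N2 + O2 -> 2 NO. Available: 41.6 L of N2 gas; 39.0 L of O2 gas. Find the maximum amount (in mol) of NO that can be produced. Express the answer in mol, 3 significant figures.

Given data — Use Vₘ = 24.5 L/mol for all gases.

n(N2) = 41.60 / 24.5 = 1.698 mol
n(O2) = 39.00 / 24.5 = 1.592 mol
n/ν for N2 = 1.698/1 = 1.698
n/ν for O2 = 1.592/1 = 1.592
Smallest n/ν is O2 → limiting reagent.
n(NO) = (2/1) × 1.592 = 3.184 mol

3.18 mol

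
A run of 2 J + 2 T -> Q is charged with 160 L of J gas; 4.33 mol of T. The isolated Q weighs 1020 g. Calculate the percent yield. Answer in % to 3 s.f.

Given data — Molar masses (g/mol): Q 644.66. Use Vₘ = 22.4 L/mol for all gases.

73.1 %

n(J) = 160.0 / 22.4 = 7.143 mol
n(T) = 4.330 mol
n/ν for J = 7.143/2 = 3.572
n/ν for T = 4.330/2 = 2.165
Smallest n/ν is T → limiting reagent.
theoretical n(Q) = (1/2) × 4.330 = 2.165 mol → 1396 g
% yield = 1020 / 1396 × 100 = 73.07 %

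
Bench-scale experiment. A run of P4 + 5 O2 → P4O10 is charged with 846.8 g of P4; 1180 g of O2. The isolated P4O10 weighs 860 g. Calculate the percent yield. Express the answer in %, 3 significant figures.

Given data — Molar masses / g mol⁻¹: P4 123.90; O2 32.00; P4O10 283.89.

44.3 %

n(P4) = 846.8 / 123.90 = 6.835 mol
n(O2) = 1180 / 32.00 = 36.88 mol
n/ν for P4 = 6.835/1 = 6.835
n/ν for O2 = 36.88/5 = 7.376
Smallest n/ν is P4 → limiting reagent.
theoretical n(P4O10) = (1/1) × 6.835 = 6.835 mol → 1940 g
% yield = 860 / 1940 × 100 = 44.33 %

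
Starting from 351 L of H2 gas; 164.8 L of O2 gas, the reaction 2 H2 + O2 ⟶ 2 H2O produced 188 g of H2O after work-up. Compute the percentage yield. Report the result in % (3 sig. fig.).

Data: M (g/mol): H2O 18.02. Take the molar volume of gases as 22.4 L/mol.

n(H2) = 351.0 / 22.4 = 15.67 mol
n(O2) = 164.8 / 22.4 = 7.357 mol
n/ν for H2 = 15.67/2 = 7.835
n/ν for O2 = 7.357/1 = 7.357
Smallest n/ν is O2 → limiting reagent.
theoretical n(H2O) = (2/1) × 7.357 = 14.71 mol → 265.1 g
% yield = 188 / 265.1 × 100 = 70.92 %

70.9 %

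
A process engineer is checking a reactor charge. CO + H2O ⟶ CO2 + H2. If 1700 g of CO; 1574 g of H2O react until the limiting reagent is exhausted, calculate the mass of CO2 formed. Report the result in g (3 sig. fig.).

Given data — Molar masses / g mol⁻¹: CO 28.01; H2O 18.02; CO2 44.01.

2670 g

n(CO) = 1700 / 28.01 = 60.69 mol
n(H2O) = 1574 / 18.02 = 87.35 mol
n/ν for CO = 60.69/1 = 60.69
n/ν for H2O = 87.35/1 = 87.35
Smallest n/ν is CO → limiting reagent.
n(CO2) = (1/1) × 60.69 = 60.69 mol
mass = 60.69 × 44.01 = 2671 g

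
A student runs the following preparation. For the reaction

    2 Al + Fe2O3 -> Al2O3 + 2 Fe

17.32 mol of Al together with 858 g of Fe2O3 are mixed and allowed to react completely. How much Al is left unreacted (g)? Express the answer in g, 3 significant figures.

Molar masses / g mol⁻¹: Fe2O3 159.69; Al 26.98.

n(Al) = 17.32 mol
n(Fe2O3) = 858.0 / 159.69 = 5.373 mol
n/ν for Al = 17.32/2 = 8.660
n/ν for Fe2O3 = 5.373/1 = 5.373
Smallest n/ν is Fe2O3 → limiting reagent.
Al consumed = (2/1) × 5.373 = 10.75 mol
Al remaining = 17.32 − 10.75 = 6.570 mol
mass = 6.570 × 26.98 = 177.3 g

177 g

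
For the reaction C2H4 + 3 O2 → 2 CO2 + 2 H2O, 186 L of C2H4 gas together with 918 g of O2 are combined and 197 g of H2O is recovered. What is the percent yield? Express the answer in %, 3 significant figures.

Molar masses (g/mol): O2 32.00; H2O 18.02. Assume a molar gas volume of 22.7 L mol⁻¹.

n(C2H4) = 186.0 / 22.7 = 8.194 mol
n(O2) = 918.0 / 32.00 = 28.69 mol
n/ν for C2H4 = 8.194/1 = 8.194
n/ν for O2 = 28.69/3 = 9.563
Smallest n/ν is C2H4 → limiting reagent.
theoretical n(H2O) = (2/1) × 8.194 = 16.39 mol → 295.3 g
% yield = 197 / 295.3 × 100 = 66.71 %

66.7 %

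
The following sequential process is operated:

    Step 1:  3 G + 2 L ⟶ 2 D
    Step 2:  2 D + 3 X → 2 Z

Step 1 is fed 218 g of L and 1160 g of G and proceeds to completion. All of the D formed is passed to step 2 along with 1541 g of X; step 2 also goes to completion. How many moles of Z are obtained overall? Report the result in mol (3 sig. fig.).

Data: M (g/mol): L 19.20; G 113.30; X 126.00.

Step 1:
n(L) = 218.0 / 19.20 = 11.35 mol
n(G) = 1160 / 113.30 = 10.24 mol
n/ν for L = 11.35/2 = 5.675
n/ν for G = 10.24/3 = 3.413
Smallest n/ν is G → limiting reagent.
n(D) produced = (2/3) × 10.24 = 6.827 mol
Step 2:
n(D) available = 6.827 mol
n(X) = 1541 / 126.00 = 12.23 mol
n/ν for D = 6.827/2 = 3.414
n/ν for X = 12.23/3 = 4.077
Smallest n/ν is D → limiting reagent.
n(Z) = (2/2) × 6.827 = 6.827 mol

6.83 mol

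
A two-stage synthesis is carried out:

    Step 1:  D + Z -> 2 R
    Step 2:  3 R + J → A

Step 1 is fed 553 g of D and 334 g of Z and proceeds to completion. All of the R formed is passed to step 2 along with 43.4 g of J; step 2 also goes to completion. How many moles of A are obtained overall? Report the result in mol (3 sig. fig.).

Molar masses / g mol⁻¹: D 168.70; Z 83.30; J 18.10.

2.19 mol

Step 1:
n(D) = 553.0 / 168.70 = 3.278 mol
n(Z) = 334.0 / 83.30 = 4.010 mol
n/ν for D = 3.278/1 = 3.278
n/ν for Z = 4.010/1 = 4.010
Smallest n/ν is D → limiting reagent.
n(R) produced = (2/1) × 3.278 = 6.556 mol
Step 2:
n(R) available = 6.556 mol
n(J) = 43.40 / 18.10 = 2.398 mol
n/ν for R = 6.556/3 = 2.185
n/ν for J = 2.398/1 = 2.398
Smallest n/ν is R → limiting reagent.
n(A) = (1/3) × 6.556 = 2.185 mol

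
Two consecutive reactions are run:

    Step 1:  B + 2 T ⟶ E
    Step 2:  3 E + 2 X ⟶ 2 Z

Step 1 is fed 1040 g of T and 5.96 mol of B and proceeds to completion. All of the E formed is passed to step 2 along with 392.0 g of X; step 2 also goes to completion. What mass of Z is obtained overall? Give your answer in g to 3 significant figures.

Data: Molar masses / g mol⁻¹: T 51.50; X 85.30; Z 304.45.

1210 g

Step 1:
n(T) = 1040 / 51.50 = 20.19 mol
n(B) = 5.960 mol
n/ν → T: 10.10, B: 5.960; B is limiting.
n(E) produced = (1/1) × 5.960 = 5.960 mol
Step 2:
n(E) available = 5.960 mol
n(X) = 392.0 / 85.30 = 4.596 mol
n/ν → E: 1.987, X: 2.298; E is limiting.
n(Z) = (2/3) × 5.960 = 3.973 mol
mass = 3.973 × 304.45 = 1210 g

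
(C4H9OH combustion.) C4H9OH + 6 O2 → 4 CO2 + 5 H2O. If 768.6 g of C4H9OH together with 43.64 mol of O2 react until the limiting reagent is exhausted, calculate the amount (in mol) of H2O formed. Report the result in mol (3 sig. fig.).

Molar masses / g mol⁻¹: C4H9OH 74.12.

n(C4H9OH) = 768.6 / 74.12 = 10.37 mol
n(O2) = 43.64 mol
n/ν → C4H9OH: 10.37, O2: 7.273; O2 is limiting.
n(H2O) = (5/6) × 43.64 = 36.37 mol

36.4 mol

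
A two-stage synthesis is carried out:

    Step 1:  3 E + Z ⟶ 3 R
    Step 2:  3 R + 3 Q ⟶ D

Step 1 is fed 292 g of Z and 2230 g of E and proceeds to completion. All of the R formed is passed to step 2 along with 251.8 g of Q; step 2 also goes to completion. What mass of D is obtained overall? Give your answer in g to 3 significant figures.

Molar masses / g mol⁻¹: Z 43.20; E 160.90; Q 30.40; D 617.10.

Step 1:
n(Z) = 292.0 / 43.20 = 6.759 mol
n(E) = 2230 / 160.90 = 13.86 mol
n/ν for Z = 6.759/1 = 6.759
n/ν for E = 13.86/3 = 4.620
Smallest n/ν is E → limiting reagent.
n(R) produced = (3/3) × 13.86 = 13.86 mol
Step 2:
n(R) available = 13.86 mol
n(Q) = 251.8 / 30.40 = 8.283 mol
n/ν for R = 13.86/3 = 4.620
n/ν for Q = 8.283/3 = 2.761
Smallest n/ν is Q → limiting reagent.
n(D) = (1/3) × 8.283 = 2.761 mol
mass = 2.761 × 617.10 = 1704 g

1700 g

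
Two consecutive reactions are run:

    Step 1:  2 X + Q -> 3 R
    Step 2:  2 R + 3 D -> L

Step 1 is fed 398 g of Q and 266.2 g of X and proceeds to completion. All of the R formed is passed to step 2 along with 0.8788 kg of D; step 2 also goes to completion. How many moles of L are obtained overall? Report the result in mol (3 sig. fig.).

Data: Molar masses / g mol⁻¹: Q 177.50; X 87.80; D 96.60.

Step 1:
n(Q) = 398.0 / 177.50 = 2.242 mol
n(X) = 266.2 / 87.80 = 3.032 mol
n/ν for Q = 2.242/1 = 2.242
n/ν for X = 3.032/2 = 1.516
Smallest n/ν is X → limiting reagent.
n(R) produced = (3/2) × 3.032 = 4.548 mol
Step 2:
n(R) available = 4.548 mol
n(D) = 0.8788×1000 / 96.60 = 9.097 mol
n/ν for R = 4.548/2 = 2.274
n/ν for D = 9.097/3 = 3.032
Smallest n/ν is R → limiting reagent.
n(L) = (1/2) × 4.548 = 2.274 mol

2.27 mol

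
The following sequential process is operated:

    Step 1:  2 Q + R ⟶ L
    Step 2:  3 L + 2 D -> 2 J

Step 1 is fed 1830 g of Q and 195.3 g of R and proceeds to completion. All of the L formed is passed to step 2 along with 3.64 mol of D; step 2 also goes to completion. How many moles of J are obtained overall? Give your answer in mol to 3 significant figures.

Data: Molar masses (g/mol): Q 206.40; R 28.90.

Step 1:
n(Q) = 1830 / 206.40 = 8.866 mol
n(R) = 195.3 / 28.90 = 6.758 mol
n/ν for Q = 8.866/2 = 4.433
n/ν for R = 6.758/1 = 6.758
Smallest n/ν is Q → limiting reagent.
n(L) produced = (1/2) × 8.866 = 4.433 mol
Step 2:
n(L) available = 4.433 mol
n(D) = 3.640 mol
n/ν for L = 4.433/3 = 1.478
n/ν for D = 3.640/2 = 1.820
Smallest n/ν is L → limiting reagent.
n(J) = (2/3) × 4.433 = 2.955 mol

2.96 mol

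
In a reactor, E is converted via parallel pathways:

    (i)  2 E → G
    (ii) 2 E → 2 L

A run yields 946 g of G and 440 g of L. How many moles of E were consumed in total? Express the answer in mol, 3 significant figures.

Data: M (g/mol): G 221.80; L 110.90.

n(G) = 946 / 221.80 = 4.265 mol
n(L) = 440 / 110.90 = 3.968 mol
n(E) via (i) = (2/1)×4.265 = 8.530 mol
n(E) via (ii) = (2/2)×3.968 = 3.968 mol
total n(E) = 8.530 + 3.968 = 12.50 mol

12.5 mol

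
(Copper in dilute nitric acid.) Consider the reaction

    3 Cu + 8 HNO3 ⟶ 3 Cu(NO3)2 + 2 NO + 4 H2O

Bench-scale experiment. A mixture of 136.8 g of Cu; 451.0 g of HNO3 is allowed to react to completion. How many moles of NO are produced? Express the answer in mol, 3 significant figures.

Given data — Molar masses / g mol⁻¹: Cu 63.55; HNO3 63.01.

1.44 mol

n(Cu) = 136.8 / 63.55 = 2.153 mol
n(HNO3) = 451.0 / 63.01 = 7.158 mol
n/ν for Cu = 2.153/3 = 0.7177
n/ν for HNO3 = 7.158/8 = 0.8948
Smallest n/ν is Cu → limiting reagent.
n(NO) = (2/3) × 2.153 = 1.435 mol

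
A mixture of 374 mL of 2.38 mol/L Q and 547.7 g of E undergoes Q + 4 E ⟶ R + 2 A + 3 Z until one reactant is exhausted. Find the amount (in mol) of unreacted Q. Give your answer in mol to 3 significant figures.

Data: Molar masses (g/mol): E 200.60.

0.208 mol

n(Q) = 2.38 × 374.0/1000 = 0.8901 mol
n(E) = 547.7 / 200.60 = 2.730 mol
n/ν → Q: 0.8901, E: 0.6825; E is limiting.
Q consumed = (1/4) × 2.730 = 0.6825 mol
Q remaining = 0.8901 − 0.6825 = 0.2076 mol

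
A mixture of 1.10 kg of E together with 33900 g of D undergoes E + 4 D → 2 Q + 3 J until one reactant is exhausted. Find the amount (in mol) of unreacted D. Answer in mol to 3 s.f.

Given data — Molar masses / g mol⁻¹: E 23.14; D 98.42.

154 mol

n(E) = 1.100×1000 / 23.14 = 47.54 mol
n(D) = 33900 / 98.42 = 344.4 mol
n/ν for E = 47.54/1 = 47.54
n/ν for D = 344.4/4 = 86.10
Smallest n/ν is E → limiting reagent.
D consumed = (4/1) × 47.54 = 190.2 mol
D remaining = 344.4 − 190.2 = 154.2 mol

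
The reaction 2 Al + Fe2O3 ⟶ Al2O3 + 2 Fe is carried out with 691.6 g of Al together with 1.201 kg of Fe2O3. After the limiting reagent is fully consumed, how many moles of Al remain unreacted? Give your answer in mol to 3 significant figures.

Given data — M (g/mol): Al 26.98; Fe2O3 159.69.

10.6 mol

n(Al) = 691.6 / 26.98 = 25.63 mol
n(Fe2O3) = 1.201×1000 / 159.69 = 7.521 mol
n/ν → Al: 12.82, Fe2O3: 7.521; Fe2O3 is limiting.
Al consumed = (2/1) × 7.521 = 15.04 mol
Al remaining = 25.63 − 15.04 = 10.59 mol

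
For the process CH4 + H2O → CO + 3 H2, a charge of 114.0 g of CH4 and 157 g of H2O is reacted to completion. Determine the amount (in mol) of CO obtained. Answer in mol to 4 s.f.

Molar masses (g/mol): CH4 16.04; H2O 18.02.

7.107 mol

n(CH4) = 114.0 / 16.04 = 7.107 mol
n(H2O) = 157.0 / 18.02 = 8.713 mol
n/ν for CH4 = 7.107/1 = 7.107
n/ν for H2O = 8.713/1 = 8.713
Smallest n/ν is CH4 → limiting reagent.
n(CO) = (1/1) × 7.107 = 7.107 mol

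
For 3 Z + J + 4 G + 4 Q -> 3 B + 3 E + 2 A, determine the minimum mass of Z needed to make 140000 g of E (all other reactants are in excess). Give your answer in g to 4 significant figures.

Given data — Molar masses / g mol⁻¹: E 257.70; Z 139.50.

75790 g

n(E) = 140000 / 257.70 = 543.3 mol
n(Z) = (3/3) × 543.3 = 543.3 mol
mass = 543.3 × 139.50 = 75790 g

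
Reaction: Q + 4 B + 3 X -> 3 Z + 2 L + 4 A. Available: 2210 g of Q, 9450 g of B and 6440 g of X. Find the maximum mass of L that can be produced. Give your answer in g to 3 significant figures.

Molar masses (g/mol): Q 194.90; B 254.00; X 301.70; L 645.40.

n(Q) = 2210 / 194.90 = 11.34 mol
n(B) = 9450 / 254.00 = 37.20 mol
n(X) = 6440 / 301.70 = 21.35 mol
n/ν → Q: 11.34, B: 9.300, X: 7.117; X is limiting.
n(L) = (2/3) × 21.35 = 14.23 mol
mass = 14.23 × 645.40 = 9184 g

9180 g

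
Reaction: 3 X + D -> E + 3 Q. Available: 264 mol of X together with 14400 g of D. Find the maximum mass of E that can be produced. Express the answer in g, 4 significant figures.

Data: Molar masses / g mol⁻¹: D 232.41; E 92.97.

n(X) = 264.0 mol
n(D) = 14400 / 232.41 = 61.96 mol
n/ν for X = 264.0/3 = 88.00
n/ν for D = 61.96/1 = 61.96
Smallest n/ν is D → limiting reagent.
n(E) = (1/1) × 61.96 = 61.96 mol
mass = 61.96 × 92.97 = 5760 g

5760 g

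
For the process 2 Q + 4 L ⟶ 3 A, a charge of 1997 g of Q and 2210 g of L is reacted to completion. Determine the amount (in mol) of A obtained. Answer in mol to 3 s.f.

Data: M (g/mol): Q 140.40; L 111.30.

14.9 mol

n(Q) = 1997 / 140.40 = 14.22 mol
n(L) = 2210 / 111.30 = 19.86 mol
n/ν for Q = 14.22/2 = 7.110
n/ν for L = 19.86/4 = 4.965
Smallest n/ν is L → limiting reagent.
n(A) = (3/4) × 19.86 = 14.90 mol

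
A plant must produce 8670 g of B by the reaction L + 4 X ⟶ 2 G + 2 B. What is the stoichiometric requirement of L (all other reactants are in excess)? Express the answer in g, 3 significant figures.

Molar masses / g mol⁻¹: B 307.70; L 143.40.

2020 g

n(B) = 8670 / 307.70 = 28.18 mol
n(L) = (1/2) × 28.18 = 14.09 mol
mass = 14.09 × 143.40 = 2021 g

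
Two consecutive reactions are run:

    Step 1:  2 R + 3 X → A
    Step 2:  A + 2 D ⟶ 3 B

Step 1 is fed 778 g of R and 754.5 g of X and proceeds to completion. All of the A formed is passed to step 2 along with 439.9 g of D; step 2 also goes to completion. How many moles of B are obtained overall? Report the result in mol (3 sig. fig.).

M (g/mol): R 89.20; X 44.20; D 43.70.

Step 1:
n(R) = 778.0 / 89.20 = 8.722 mol
n(X) = 754.5 / 44.20 = 17.07 mol
n/ν → R: 4.361, X: 5.690; R is limiting.
n(A) produced = (1/2) × 8.722 = 4.361 mol
Step 2:
n(A) available = 4.361 mol
n(D) = 439.9 / 43.70 = 10.07 mol
n/ν → A: 4.361, D: 5.035; A is limiting.
n(B) = (3/1) × 4.361 = 13.08 mol

13.1 mol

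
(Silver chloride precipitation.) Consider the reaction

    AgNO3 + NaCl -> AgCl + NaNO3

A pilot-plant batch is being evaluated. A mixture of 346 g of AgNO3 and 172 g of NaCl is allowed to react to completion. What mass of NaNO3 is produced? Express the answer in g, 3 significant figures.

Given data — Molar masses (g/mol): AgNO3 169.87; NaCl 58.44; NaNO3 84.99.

n(AgNO3) = 346.0 / 169.87 = 2.037 mol
n(NaCl) = 172.0 / 58.44 = 2.943 mol
n/ν → AgNO3: 2.037, NaCl: 2.943; AgNO3 is limiting.
n(NaNO3) = (1/1) × 2.037 = 2.037 mol
mass = 2.037 × 84.99 = 173.1 g

173 g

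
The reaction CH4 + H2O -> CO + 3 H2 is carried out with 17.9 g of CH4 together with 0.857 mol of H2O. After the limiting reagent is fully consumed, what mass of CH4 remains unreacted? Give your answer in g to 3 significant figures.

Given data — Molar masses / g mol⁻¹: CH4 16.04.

n(CH4) = 17.90 / 16.04 = 1.116 mol
n(H2O) = 0.8570 mol
n/ν for CH4 = 1.116/1 = 1.116
n/ν for H2O = 0.8570/1 = 0.8570
Smallest n/ν is H2O → limiting reagent.
CH4 consumed = (1/1) × 0.8570 = 0.8570 mol
CH4 remaining = 1.116 − 0.8570 = 0.2590 mol
mass = 0.2590 × 16.04 = 4.154 g

4.15 g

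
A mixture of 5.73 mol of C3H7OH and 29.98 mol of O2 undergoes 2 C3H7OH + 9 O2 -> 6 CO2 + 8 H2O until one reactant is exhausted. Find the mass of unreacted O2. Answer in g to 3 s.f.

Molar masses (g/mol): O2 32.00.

134 g

n(C3H7OH) = 5.730 mol
n(O2) = 29.98 mol
n/ν for C3H7OH = 5.730/2 = 2.865
n/ν for O2 = 29.98/9 = 3.331
Smallest n/ν is C3H7OH → limiting reagent.
O2 consumed = (9/2) × 5.730 = 25.79 mol
O2 remaining = 29.98 − 25.79 = 4.190 mol
mass = 4.190 × 32.00 = 134.1 g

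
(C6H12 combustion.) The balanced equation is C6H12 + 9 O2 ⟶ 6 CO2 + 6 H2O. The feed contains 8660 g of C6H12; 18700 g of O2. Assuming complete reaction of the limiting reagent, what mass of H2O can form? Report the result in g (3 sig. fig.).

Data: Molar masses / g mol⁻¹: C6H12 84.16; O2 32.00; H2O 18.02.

n(C6H12) = 8660 / 84.16 = 102.9 mol
n(O2) = 18700 / 32.00 = 584.4 mol
n/ν for C6H12 = 102.9/1 = 102.9
n/ν for O2 = 584.4/9 = 64.93
Smallest n/ν is O2 → limiting reagent.
n(H2O) = (6/9) × 584.4 = 389.6 mol
mass = 389.6 × 18.02 = 7021 g

7020 g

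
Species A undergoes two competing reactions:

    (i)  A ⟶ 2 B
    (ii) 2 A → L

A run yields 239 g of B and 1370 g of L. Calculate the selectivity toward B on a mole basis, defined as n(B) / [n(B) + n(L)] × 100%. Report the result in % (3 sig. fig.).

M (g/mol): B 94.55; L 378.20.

n(B) = 239 / 94.55 = 2.528 mol
n(L) = 1370 / 378.20 = 3.622 mol
selectivity = 2.528/(2.528+3.622) × 100 = 41.11 %

41.1 %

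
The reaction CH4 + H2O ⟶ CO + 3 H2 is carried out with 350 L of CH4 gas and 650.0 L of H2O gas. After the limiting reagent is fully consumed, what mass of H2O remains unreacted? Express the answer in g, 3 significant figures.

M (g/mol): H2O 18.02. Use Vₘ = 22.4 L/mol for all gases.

241 g

n(CH4) = 350.0 / 22.4 = 15.63 mol
n(H2O) = 650.0 / 22.4 = 29.02 mol
n/ν for CH4 = 15.63/1 = 15.63
n/ν for H2O = 29.02/1 = 29.02
Smallest n/ν is CH4 → limiting reagent.
H2O consumed = (1/1) × 15.63 = 15.63 mol
H2O remaining = 29.02 − 15.63 = 13.39 mol
mass = 13.39 × 18.02 = 241.3 g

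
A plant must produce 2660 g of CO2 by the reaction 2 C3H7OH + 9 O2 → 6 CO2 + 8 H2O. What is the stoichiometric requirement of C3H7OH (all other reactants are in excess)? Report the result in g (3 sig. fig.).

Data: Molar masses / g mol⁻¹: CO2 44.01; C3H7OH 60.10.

n(CO2) = 2660 / 44.01 = 60.44 mol
n(C3H7OH) = (2/6) × 60.44 = 20.15 mol
mass = 20.15 × 60.10 = 1211 g

1210 g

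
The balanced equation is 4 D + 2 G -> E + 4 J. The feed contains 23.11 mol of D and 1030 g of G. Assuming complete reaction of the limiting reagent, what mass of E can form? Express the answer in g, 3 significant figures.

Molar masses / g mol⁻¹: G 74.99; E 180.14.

n(D) = 23.11 mol
n(G) = 1030 / 74.99 = 13.74 mol
n/ν → D: 5.778, G: 6.870; D is limiting.
n(E) = (1/4) × 23.11 = 5.778 mol
mass = 5.778 × 180.14 = 1041 g

1040 g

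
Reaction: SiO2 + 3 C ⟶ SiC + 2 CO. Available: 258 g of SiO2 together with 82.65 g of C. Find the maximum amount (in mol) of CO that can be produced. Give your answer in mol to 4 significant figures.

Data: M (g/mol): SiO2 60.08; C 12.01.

4.588 mol

n(SiO2) = 258.0 / 60.08 = 4.294 mol
n(C) = 82.65 / 12.01 = 6.882 mol
n/ν → SiO2: 4.294, C: 2.294; C is limiting.
n(CO) = (2/3) × 6.882 = 4.588 mol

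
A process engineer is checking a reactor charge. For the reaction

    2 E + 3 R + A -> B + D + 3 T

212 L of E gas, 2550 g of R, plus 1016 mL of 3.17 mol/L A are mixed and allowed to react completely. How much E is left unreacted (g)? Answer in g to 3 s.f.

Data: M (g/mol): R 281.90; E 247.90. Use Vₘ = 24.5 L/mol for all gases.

n(E) = 212.0 / 24.5 = 8.653 mol
n(R) = 2550 / 281.90 = 9.046 mol
n(A) = 3.17 × 1016/1000 = 3.221 mol
n/ν for E = 8.653/2 = 4.327
n/ν for R = 9.046/3 = 3.015
n/ν for A = 3.221/1 = 3.221
Smallest n/ν is R → limiting reagent.
E consumed = (2/3) × 9.046 = 6.031 mol
E remaining = 8.653 − 6.031 = 2.622 mol
mass = 2.622 × 247.90 = 650.0 g

650 g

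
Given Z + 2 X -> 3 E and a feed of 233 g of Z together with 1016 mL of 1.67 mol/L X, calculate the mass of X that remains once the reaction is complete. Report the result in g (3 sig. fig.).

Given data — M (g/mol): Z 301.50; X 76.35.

n(Z) = 233.0 / 301.50 = 0.7728 mol
n(X) = 1.67 × 1016/1000 = 1.697 mol
n/ν for Z = 0.7728/1 = 0.7728
n/ν for X = 1.697/2 = 0.8485
Smallest n/ν is Z → limiting reagent.
X consumed = (2/1) × 0.7728 = 1.546 mol
X remaining = 1.697 − 1.546 = 0.1510 mol
mass = 0.1510 × 76.35 = 11.53 g

11.5 g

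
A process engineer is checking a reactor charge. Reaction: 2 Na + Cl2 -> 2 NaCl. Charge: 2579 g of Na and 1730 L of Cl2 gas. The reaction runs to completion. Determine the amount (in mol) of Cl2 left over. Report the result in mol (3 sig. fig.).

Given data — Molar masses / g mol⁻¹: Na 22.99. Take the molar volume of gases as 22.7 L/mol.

n(Na) = 2579 / 22.99 = 112.2 mol
n(Cl2) = 1730 / 22.7 = 76.21 mol
n/ν for Na = 112.2/2 = 56.10
n/ν for Cl2 = 76.21/1 = 76.21
Smallest n/ν is Na → limiting reagent.
Cl2 consumed = (1/2) × 112.2 = 56.10 mol
Cl2 remaining = 76.21 − 56.10 = 20.11 mol

20.1 mol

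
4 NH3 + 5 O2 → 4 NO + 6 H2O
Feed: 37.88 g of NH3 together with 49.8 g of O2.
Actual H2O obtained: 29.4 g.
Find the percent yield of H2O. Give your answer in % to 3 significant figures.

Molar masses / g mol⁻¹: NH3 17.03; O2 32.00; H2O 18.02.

n(NH3) = 37.88 / 17.03 = 2.224 mol
n(O2) = 49.80 / 32.00 = 1.556 mol
n/ν for NH3 = 2.224/4 = 0.5560
n/ν for O2 = 1.556/5 = 0.3112
Smallest n/ν is O2 → limiting reagent.
theoretical n(H2O) = (6/5) × 1.556 = 1.867 mol → 33.64 g
% yield = 29.4 / 33.64 × 100 = 87.40 %

87.4 %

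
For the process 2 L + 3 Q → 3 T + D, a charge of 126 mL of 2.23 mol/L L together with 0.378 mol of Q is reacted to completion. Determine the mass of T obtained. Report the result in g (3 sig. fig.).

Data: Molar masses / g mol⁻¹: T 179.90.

68.0 g

n(L) = 2.23 × 126.0/1000 = 0.2810 mol
n(Q) = 0.3780 mol
n/ν for L = 0.2810/2 = 0.1405
n/ν for Q = 0.3780/3 = 0.1260
Smallest n/ν is Q → limiting reagent.
n(T) = (3/3) × 0.3780 = 0.3780 mol
mass = 0.3780 × 179.90 = 68.00 g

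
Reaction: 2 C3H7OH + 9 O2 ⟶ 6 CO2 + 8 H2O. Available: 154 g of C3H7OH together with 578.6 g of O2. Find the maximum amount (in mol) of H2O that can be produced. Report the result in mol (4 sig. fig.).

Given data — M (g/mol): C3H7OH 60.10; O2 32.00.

10.25 mol

n(C3H7OH) = 154.0 / 60.10 = 2.562 mol
n(O2) = 578.6 / 32.00 = 18.08 mol
n/ν → C3H7OH: 1.281, O2: 2.009; C3H7OH is limiting.
n(H2O) = (8/2) × 2.562 = 10.25 mol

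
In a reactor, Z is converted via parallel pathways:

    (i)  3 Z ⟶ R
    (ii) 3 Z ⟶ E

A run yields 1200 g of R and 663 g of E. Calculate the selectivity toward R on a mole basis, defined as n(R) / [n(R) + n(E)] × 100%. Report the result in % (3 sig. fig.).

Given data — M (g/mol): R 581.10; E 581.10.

n(R) = 1200 / 581.10 = 2.065 mol
n(E) = 663 / 581.10 = 1.141 mol
selectivity = 2.065/(2.065+1.141) × 100 = 64.41 %

64.4 %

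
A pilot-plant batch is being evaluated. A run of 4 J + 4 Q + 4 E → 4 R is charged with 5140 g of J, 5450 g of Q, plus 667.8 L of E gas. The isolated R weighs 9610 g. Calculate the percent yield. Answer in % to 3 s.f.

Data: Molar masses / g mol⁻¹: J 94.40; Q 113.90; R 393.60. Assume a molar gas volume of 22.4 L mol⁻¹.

n(J) = 5140 / 94.40 = 54.45 mol
n(Q) = 5450 / 113.90 = 47.85 mol
n(E) = 667.8 / 22.4 = 29.81 mol
n/ν for J = 54.45/4 = 13.61
n/ν for Q = 47.85/4 = 11.96
n/ν for E = 29.81/4 = 7.453
Smallest n/ν is E → limiting reagent.
theoretical n(R) = (4/4) × 29.81 = 29.81 mol → 11730 g
% yield = 9610 / 11730 × 100 = 81.93 %

81.9 %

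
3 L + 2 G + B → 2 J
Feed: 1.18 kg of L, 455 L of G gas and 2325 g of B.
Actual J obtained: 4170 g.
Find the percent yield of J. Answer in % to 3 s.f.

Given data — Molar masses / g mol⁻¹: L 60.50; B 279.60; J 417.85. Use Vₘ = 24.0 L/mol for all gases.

n(L) = 1.180×1000 / 60.50 = 19.50 mol
n(G) = 455.0 / 24.0 = 18.96 mol
n(B) = 2325 / 279.60 = 8.315 mol
n/ν for L = 19.50/3 = 6.500
n/ν for G = 18.96/2 = 9.480
n/ν for B = 8.315/1 = 8.315
Smallest n/ν is L → limiting reagent.
theoretical n(J) = (2/3) × 19.50 = 13.00 mol → 5432 g
% yield = 4170 / 5432 × 100 = 76.77 %

76.8 %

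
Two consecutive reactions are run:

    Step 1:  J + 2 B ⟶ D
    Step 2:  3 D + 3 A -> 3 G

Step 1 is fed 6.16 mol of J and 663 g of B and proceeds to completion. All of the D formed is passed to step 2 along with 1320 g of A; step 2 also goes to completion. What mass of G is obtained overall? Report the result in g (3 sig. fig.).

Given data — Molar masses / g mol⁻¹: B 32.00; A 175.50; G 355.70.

Step 1:
n(J) = 6.160 mol
n(B) = 663.0 / 32.00 = 20.72 mol
n/ν for J = 6.160/1 = 6.160
n/ν for B = 20.72/2 = 10.36
Smallest n/ν is J → limiting reagent.
n(D) produced = (1/1) × 6.160 = 6.160 mol
Step 2:
n(D) available = 6.160 mol
n(A) = 1320 / 175.50 = 7.521 mol
n/ν for D = 6.160/3 = 2.053
n/ν for A = 7.521/3 = 2.507
Smallest n/ν is D → limiting reagent.
n(G) = (3/3) × 6.160 = 6.160 mol
mass = 6.160 × 355.70 = 2191 g

2190 g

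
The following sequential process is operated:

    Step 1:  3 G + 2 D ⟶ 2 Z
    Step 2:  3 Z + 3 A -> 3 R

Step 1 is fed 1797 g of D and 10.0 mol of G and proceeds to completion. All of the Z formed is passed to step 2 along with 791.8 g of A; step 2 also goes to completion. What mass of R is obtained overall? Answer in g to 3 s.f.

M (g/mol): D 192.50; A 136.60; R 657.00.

Step 1:
n(D) = 1797 / 192.50 = 9.335 mol
n(G) = 10.00 mol
n/ν for D = 9.335/2 = 4.668
n/ν for G = 10.00/3 = 3.333
Smallest n/ν is G → limiting reagent.
n(Z) produced = (2/3) × 10.00 = 6.667 mol
Step 2:
n(Z) available = 6.667 mol
n(A) = 791.8 / 136.60 = 5.796 mol
n/ν for Z = 6.667/3 = 2.222
n/ν for A = 5.796/3 = 1.932
Smallest n/ν is A → limiting reagent.
n(R) = (3/3) × 5.796 = 5.796 mol
mass = 5.796 × 657.00 = 3808 g

3810 g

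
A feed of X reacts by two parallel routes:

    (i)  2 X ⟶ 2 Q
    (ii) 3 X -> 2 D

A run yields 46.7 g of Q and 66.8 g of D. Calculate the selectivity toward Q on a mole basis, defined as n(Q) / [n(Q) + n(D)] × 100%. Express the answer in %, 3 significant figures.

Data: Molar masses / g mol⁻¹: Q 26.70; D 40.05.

51.2 %

n(Q) = 46.7 / 26.70 = 1.749 mol
n(D) = 66.8 / 40.05 = 1.668 mol
selectivity = 1.749/(1.749+1.668) × 100 = 51.19 %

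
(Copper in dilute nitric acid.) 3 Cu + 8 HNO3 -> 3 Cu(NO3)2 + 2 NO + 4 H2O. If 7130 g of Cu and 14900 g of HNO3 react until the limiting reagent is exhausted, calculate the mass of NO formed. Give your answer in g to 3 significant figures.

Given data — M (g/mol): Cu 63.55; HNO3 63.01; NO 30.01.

n(Cu) = 7130 / 63.55 = 112.2 mol
n(HNO3) = 14900 / 63.01 = 236.5 mol
n/ν for Cu = 112.2/3 = 37.40
n/ν for HNO3 = 236.5/8 = 29.56
Smallest n/ν is HNO3 → limiting reagent.
n(NO) = (2/8) × 236.5 = 59.13 mol
mass = 59.13 × 30.01 = 1774 g

1770 g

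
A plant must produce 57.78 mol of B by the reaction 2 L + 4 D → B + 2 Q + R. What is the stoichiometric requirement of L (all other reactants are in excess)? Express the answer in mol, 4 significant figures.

n(B) = 57.78 mol
n(L) = (2/1) × 57.78 = 115.6 mol

115.6 mol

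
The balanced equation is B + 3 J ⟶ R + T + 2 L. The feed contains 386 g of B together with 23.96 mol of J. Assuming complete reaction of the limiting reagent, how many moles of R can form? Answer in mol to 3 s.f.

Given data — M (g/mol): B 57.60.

6.70 mol

n(B) = 386.0 / 57.60 = 6.701 mol
n(J) = 23.96 mol
n/ν for B = 6.701/1 = 6.701
n/ν for J = 23.96/3 = 7.987
Smallest n/ν is B → limiting reagent.
n(R) = (1/1) × 6.701 = 6.701 mol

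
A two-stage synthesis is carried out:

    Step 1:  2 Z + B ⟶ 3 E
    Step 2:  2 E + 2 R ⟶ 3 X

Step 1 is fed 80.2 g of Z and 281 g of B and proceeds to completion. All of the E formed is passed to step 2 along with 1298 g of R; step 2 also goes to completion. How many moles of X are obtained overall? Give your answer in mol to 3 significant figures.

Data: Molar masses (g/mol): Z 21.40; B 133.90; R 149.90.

8.43 mol

Step 1:
n(Z) = 80.20 / 21.40 = 3.748 mol
n(B) = 281.0 / 133.90 = 2.099 mol
n/ν → Z: 1.874, B: 2.099; Z is limiting.
n(E) produced = (3/2) × 3.748 = 5.622 mol
Step 2:
n(E) available = 5.622 mol
n(R) = 1298 / 149.90 = 8.659 mol
n/ν → E: 2.811, R: 4.330; E is limiting.
n(X) = (3/2) × 5.622 = 8.433 mol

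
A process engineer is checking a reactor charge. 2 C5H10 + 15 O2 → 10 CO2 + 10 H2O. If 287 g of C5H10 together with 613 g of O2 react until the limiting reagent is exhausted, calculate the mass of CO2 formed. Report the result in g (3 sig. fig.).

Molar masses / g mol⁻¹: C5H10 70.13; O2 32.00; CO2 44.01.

n(C5H10) = 287.0 / 70.13 = 4.092 mol
n(O2) = 613.0 / 32.00 = 19.16 mol
n/ν for C5H10 = 4.092/2 = 2.046
n/ν for O2 = 19.16/15 = 1.277
Smallest n/ν is O2 → limiting reagent.
n(CO2) = (10/15) × 19.16 = 12.77 mol
mass = 12.77 × 44.01 = 562.0 g

562 g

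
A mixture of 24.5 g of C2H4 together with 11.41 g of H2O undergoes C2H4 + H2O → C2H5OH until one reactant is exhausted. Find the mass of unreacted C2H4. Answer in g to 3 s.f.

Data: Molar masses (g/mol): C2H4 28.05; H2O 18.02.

n(C2H4) = 24.50 / 28.05 = 0.8734 mol
n(H2O) = 11.41 / 18.02 = 0.6332 mol
n/ν → C2H4: 0.8734, H2O: 0.6332; H2O is limiting.
C2H4 consumed = (1/1) × 0.6332 = 0.6332 mol
C2H4 remaining = 0.8734 − 0.6332 = 0.2402 mol
mass = 0.2402 × 28.05 = 6.738 g

6.74 g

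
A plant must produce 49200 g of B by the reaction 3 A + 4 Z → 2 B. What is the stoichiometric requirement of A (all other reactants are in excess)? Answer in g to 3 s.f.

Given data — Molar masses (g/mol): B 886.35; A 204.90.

17100 g

n(B) = 49200 / 886.35 = 55.51 mol
n(A) = (3/2) × 55.51 = 83.27 mol
mass = 83.27 × 204.90 = 17060 g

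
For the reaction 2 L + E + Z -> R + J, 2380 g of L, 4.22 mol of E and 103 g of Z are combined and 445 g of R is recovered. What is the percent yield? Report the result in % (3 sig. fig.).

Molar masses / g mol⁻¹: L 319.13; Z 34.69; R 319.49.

n(L) = 2380 / 319.13 = 7.458 mol
n(E) = 4.220 mol
n(Z) = 103.0 / 34.69 = 2.969 mol
n/ν for L = 7.458/2 = 3.729
n/ν for E = 4.220/1 = 4.220
n/ν for Z = 2.969/1 = 2.969
Smallest n/ν is Z → limiting reagent.
theoretical n(R) = (1/1) × 2.969 = 2.969 mol → 948.6 g
% yield = 445 / 948.6 × 100 = 46.91 %

46.9 %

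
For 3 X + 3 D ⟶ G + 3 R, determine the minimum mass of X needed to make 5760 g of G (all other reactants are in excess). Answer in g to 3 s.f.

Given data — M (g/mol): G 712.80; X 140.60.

3410 g

n(G) = 5760 / 712.80 = 8.081 mol
n(X) = (3/1) × 8.081 = 24.24 mol
mass = 24.24 × 140.60 = 3408 g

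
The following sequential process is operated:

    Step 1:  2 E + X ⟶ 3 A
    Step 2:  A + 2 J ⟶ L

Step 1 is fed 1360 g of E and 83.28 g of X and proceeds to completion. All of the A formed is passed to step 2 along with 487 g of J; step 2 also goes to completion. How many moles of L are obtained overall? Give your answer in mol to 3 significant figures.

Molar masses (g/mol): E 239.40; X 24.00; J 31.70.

Step 1:
n(E) = 1360 / 239.40 = 5.681 mol
n(X) = 83.28 / 24.00 = 3.470 mol
n/ν for E = 5.681/2 = 2.841
n/ν for X = 3.470/1 = 3.470
Smallest n/ν is E → limiting reagent.
n(A) produced = (3/2) × 5.681 = 8.522 mol
Step 2:
n(A) available = 8.522 mol
n(J) = 487.0 / 31.70 = 15.36 mol
n/ν for A = 8.522/1 = 8.522
n/ν for J = 15.36/2 = 7.680
Smallest n/ν is J → limiting reagent.
n(L) = (1/2) × 15.36 = 7.680 mol

7.68 mol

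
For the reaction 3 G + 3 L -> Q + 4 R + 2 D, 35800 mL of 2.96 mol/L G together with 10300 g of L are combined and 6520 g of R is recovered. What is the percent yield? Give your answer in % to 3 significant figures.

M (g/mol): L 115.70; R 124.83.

n(G) = 2.96 × 35800/1000 = 106.0 mol
n(L) = 10300 / 115.70 = 89.02 mol
n/ν for G = 106.0/3 = 35.33
n/ν for L = 89.02/3 = 29.67
Smallest n/ν is L → limiting reagent.
theoretical n(R) = (4/3) × 89.02 = 118.7 mol → 14820 g
% yield = 6520 / 14820 × 100 = 43.99 %

44.0 %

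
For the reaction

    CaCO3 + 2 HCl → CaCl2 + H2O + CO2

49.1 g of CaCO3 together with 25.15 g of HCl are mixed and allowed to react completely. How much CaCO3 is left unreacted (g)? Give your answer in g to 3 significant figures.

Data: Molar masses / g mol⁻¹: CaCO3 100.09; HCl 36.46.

14.6 g

n(CaCO3) = 49.10 / 100.09 = 0.4906 mol
n(HCl) = 25.15 / 36.46 = 0.6898 mol
n/ν → CaCO3: 0.4906, HCl: 0.3449; HCl is limiting.
CaCO3 consumed = (1/2) × 0.6898 = 0.3449 mol
CaCO3 remaining = 0.4906 − 0.3449 = 0.1457 mol
mass = 0.1457 × 100.09 = 14.58 g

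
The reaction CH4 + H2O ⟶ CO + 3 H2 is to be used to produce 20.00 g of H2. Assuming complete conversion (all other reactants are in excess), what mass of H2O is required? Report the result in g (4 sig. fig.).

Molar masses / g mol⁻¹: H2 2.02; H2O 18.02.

n(H2) = 20.00 / 2.02 = 9.901 mol
n(H2O) = (1/3) × 9.901 = 3.300 mol
mass = 3.300 × 18.02 = 59.47 g

59.47 g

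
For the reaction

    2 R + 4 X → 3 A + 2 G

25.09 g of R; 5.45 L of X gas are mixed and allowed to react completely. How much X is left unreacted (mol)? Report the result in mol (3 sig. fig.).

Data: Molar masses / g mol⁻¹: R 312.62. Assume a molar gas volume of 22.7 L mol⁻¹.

0.0796 mol

n(R) = 25.09 / 312.62 = 0.08026 mol
n(X) = 5.450 / 22.7 = 0.2401 mol
n/ν for R = 0.08026/2 = 0.04013
n/ν for X = 0.2401/4 = 0.06003
Smallest n/ν is R → limiting reagent.
X consumed = (4/2) × 0.08026 = 0.1605 mol
X remaining = 0.2401 − 0.1605 = 0.07960 mol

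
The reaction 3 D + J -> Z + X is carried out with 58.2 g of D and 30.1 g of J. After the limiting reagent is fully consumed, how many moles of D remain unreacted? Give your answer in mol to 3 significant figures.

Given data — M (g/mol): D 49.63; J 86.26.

0.126 mol

n(D) = 58.20 / 49.63 = 1.173 mol
n(J) = 30.10 / 86.26 = 0.3489 mol
n/ν for D = 1.173/3 = 0.3910
n/ν for J = 0.3489/1 = 0.3489
Smallest n/ν is J → limiting reagent.
D consumed = (3/1) × 0.3489 = 1.047 mol
D remaining = 1.173 − 1.047 = 0.1260 mol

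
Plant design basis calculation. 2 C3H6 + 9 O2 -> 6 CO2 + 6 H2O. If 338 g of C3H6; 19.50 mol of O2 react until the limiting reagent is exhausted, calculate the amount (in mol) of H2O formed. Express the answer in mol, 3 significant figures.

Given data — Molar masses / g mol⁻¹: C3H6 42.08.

13.0 mol

n(C3H6) = 338.0 / 42.08 = 8.032 mol
n(O2) = 19.50 mol
n/ν for C3H6 = 8.032/2 = 4.016
n/ν for O2 = 19.50/9 = 2.167
Smallest n/ν is O2 → limiting reagent.
n(H2O) = (6/9) × 19.50 = 13.00 mol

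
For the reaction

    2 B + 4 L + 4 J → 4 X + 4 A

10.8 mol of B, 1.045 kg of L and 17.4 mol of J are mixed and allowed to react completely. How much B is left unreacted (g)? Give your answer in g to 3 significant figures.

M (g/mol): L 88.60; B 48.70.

n(B) = 10.80 mol
n(L) = 1.045×1000 / 88.60 = 11.79 mol
n(J) = 17.40 mol
n/ν for B = 10.80/2 = 5.400
n/ν for L = 11.79/4 = 2.948
n/ν for J = 17.40/4 = 4.350
Smallest n/ν is L → limiting reagent.
B consumed = (2/4) × 11.79 = 5.895 mol
B remaining = 10.80 − 5.895 = 4.905 mol
mass = 4.905 × 48.70 = 238.9 g

239 g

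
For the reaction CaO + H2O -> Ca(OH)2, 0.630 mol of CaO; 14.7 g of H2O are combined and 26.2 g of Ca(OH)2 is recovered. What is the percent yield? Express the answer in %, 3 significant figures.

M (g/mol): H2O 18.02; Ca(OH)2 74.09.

56.1 %

n(CaO) = 0.6300 mol
n(H2O) = 14.70 / 18.02 = 0.8158 mol
n/ν → CaO: 0.6300, H2O: 0.8158; CaO is limiting.
theoretical n(Ca(OH)2) = (1/1) × 0.6300 = 0.6300 mol → 46.68 g
% yield = 26.2 / 46.68 × 100 = 56.13 %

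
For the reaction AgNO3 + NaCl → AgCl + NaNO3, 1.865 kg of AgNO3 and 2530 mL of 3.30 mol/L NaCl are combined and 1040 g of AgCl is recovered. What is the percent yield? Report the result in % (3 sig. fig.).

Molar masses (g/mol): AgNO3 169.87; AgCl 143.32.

n(AgNO3) = 1.865×1000 / 169.87 = 10.98 mol
n(NaCl) = 3.30 × 2530/1000 = 8.349 mol
n/ν for AgNO3 = 10.98/1 = 10.98
n/ν for NaCl = 8.349/1 = 8.349
Smallest n/ν is NaCl → limiting reagent.
theoretical n(AgCl) = (1/1) × 8.349 = 8.349 mol → 1197 g
% yield = 1040 / 1197 × 100 = 86.88 %

86.9 %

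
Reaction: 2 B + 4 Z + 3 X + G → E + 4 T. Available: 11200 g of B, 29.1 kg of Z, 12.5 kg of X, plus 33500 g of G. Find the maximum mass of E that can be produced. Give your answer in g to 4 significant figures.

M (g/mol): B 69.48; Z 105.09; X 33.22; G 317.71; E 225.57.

15620 g

n(B) = 11200 / 69.48 = 161.2 mol
n(Z) = 29.10×1000 / 105.09 = 276.9 mol
n(X) = 12.50×1000 / 33.22 = 376.3 mol
n(G) = 33500 / 317.71 = 105.4 mol
n/ν for B = 161.2/2 = 80.60
n/ν for Z = 276.9/4 = 69.23
n/ν for X = 376.3/3 = 125.4
n/ν for G = 105.4/1 = 105.4
Smallest n/ν is Z → limiting reagent.
n(E) = (1/4) × 276.9 = 69.23 mol
mass = 69.23 × 225.57 = 15620 g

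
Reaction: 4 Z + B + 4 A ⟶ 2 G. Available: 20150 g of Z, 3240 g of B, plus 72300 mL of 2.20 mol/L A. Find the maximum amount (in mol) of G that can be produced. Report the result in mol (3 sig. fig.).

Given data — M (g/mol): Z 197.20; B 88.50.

51.1 mol

n(Z) = 20150 / 197.20 = 102.2 mol
n(B) = 3240 / 88.50 = 36.61 mol
n(A) = 2.20 × 72300/1000 = 159.1 mol
n/ν → Z: 25.55, B: 36.61, A: 39.78; Z is limiting.
n(G) = (2/4) × 102.2 = 51.10 mol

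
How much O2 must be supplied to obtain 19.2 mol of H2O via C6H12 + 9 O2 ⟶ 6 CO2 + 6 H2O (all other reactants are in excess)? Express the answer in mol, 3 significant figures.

28.8 mol

n(H2O) = 19.20 mol
n(O2) = (9/6) × 19.20 = 28.80 mol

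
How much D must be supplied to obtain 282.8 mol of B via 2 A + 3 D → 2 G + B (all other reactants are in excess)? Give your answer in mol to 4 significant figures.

848.4 mol

n(B) = 282.8 mol
n(D) = (3/1) × 282.8 = 848.4 mol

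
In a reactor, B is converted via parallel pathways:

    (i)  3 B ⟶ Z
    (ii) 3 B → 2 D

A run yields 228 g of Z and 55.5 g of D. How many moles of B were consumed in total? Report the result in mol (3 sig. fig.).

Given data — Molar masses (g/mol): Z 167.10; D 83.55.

5.09 mol

n(Z) = 228 / 167.10 = 1.364 mol
n(D) = 55.5 / 83.55 = 0.6643 mol
n(B) via (i) = (3/1)×1.364 = 4.092 mol
n(B) via (ii) = (3/2)×0.6643 = 0.9965 mol
total n(B) = 4.092 + 0.9965 = 5.089 mol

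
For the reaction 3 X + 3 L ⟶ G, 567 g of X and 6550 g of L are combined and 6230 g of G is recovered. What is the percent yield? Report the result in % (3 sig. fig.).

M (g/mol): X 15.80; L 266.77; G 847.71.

n(X) = 567.0 / 15.80 = 35.89 mol
n(L) = 6550 / 266.77 = 24.55 mol
n/ν → X: 11.96, L: 8.183; L is limiting.
theoretical n(G) = (1/3) × 24.55 = 8.183 mol → 6937 g
% yield = 6230 / 6937 × 100 = 89.81 %

89.8 %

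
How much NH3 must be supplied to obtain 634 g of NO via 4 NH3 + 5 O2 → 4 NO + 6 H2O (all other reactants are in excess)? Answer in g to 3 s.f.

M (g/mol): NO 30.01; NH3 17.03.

n(NO) = 634 / 30.01 = 21.13 mol
n(NH3) = (4/4) × 21.13 = 21.13 mol
mass = 21.13 × 17.03 = 359.8 g

360 g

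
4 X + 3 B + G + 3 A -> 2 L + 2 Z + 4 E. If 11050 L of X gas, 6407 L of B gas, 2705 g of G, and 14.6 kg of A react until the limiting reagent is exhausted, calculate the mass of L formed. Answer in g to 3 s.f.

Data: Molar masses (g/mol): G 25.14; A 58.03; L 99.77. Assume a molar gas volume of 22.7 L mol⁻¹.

16700 g

n(X) = 11050 / 22.7 = 486.8 mol
n(B) = 6407 / 22.7 = 282.2 mol
n(G) = 2705 / 25.14 = 107.6 mol
n(A) = 14.60×1000 / 58.03 = 251.6 mol
n/ν for X = 486.8/4 = 121.7
n/ν for B = 282.2/3 = 94.07
n/ν for G = 107.6/1 = 107.6
n/ν for A = 251.6/3 = 83.87
Smallest n/ν is A → limiting reagent.
n(L) = (2/3) × 251.6 = 167.7 mol
mass = 167.7 × 99.77 = 16730 g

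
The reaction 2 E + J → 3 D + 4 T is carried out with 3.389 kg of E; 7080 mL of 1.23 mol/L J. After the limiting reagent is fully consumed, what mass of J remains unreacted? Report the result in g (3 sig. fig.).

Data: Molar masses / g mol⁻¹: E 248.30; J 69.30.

n(E) = 3.389×1000 / 248.30 = 13.65 mol
n(J) = 1.23 × 7080/1000 = 8.708 mol
n/ν → E: 6.825, J: 8.708; E is limiting.
J consumed = (1/2) × 13.65 = 6.825 mol
J remaining = 8.708 − 6.825 = 1.883 mol
mass = 1.883 × 69.30 = 130.5 g

131 g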